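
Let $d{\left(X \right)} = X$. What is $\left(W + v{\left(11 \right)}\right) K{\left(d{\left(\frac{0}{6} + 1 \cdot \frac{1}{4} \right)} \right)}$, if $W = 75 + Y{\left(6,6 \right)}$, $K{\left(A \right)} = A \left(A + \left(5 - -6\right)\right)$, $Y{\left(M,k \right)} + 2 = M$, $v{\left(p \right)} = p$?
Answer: $\frac{2025}{8} \approx 253.13$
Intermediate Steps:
$Y{\left(M,k \right)} = -2 + M$
$K{\left(A \right)} = A \left(11 + A\right)$ ($K{\left(A \right)} = A \left(A + \left(5 + 6\right)\right) = A \left(A + 11\right) = A \left(11 + A\right)$)
$W = 79$ ($W = 75 + \left(-2 + 6\right) = 75 + 4 = 79$)
$\left(W + v{\left(11 \right)}\right) K{\left(d{\left(\frac{0}{6} + 1 \cdot \frac{1}{4} \right)} \right)} = \left(79 + 11\right) \left(\frac{0}{6} + 1 \cdot \frac{1}{4}\right) \left(11 + \left(\frac{0}{6} + 1 \cdot \frac{1}{4}\right)\right) = 90 \left(0 \cdot \frac{1}{6} + 1 \cdot \frac{1}{4}\right) \left(11 + \left(0 \cdot \frac{1}{6} + 1 \cdot \frac{1}{4}\right)\right) = 90 \left(0 + \frac{1}{4}\right) \left(11 + \left(0 + \frac{1}{4}\right)\right) = 90 \frac{11 + \frac{1}{4}}{4} = 90 \cdot \frac{1}{4} \cdot \frac{45}{4} = 90 \cdot \frac{45}{16} = \frac{2025}{8}$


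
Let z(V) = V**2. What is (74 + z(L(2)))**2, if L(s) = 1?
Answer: 5625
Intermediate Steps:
(74 + z(L(2)))**2 = (74 + 1**2)**2 = (74 + 1)**2 = 75**2 = 5625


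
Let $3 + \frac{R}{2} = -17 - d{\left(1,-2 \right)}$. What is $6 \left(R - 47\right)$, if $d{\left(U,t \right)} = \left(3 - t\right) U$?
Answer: $-582$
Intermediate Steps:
$d{\left(U,t \right)} = U \left(3 - t\right)$
$R = -50$ ($R = -6 + 2 \left(-17 - 1 \left(3 - -2\right)\right) = -6 + 2 \left(-17 - 1 \left(3 + 2\right)\right) = -6 + 2 \left(-17 - 1 \cdot 5\right) = -6 + 2 \left(-17 - 5\right) = -6 + 2 \left(-22\right) = -6 - 44 = -50$)
$6 \left(R - 47\right) = 6 \left(-50 - 47\right) = 6 \left(-97\right) = -582$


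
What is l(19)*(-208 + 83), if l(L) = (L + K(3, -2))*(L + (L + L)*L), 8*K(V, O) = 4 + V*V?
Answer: -15283125/8 ≈ -1.9104e+6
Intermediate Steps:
K(V, O) = ½ + V²/8 (K(V, O) = (4 + V*V)/8 = (4 + V²)/8 = ½ + V²/8)
l(L) = (13/8 + L)*(L + 2*L²) (l(L) = (L + (½ + (⅛)*3²))*(L + (L + L)*L) = (L + (½ + (⅛)*9))*(L + (2*L)*L) = (L + (½ + 9/8))*(L + 2*L²) = (L + 13/8)*(L + 2*L²) = (13/8 + L)*(L + 2*L²))
l(19)*(-208 + 83) = ((⅛)*19*(13 + 16*19² + 34*19))*(-208 + 83) = ((⅛)*19*(13 + 16*361 + 646))*(-125) = ((⅛)*19*(13 + 5776 + 646))*(-125) = ((⅛)*19*6435)*(-125) = (122265/8)*(-125) = -15283125/8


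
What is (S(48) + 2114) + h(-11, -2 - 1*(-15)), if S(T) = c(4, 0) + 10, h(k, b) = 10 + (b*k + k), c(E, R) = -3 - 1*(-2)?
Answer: 1979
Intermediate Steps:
c(E, R) = -1 (c(E, R) = -3 + 2 = -1)
h(k, b) = 10 + k + b*k (h(k, b) = 10 + (k + b*k) = 10 + k + b*k)
S(T) = 9 (S(T) = -1 + 10 = 9)
(S(48) + 2114) + h(-11, -2 - 1*(-15)) = (9 + 2114) + (10 - 11 + (-2 - 1*(-15))*(-11)) = 2123 + (10 - 11 + (-2 + 15)*(-11)) = 2123 + (10 - 11 + 13*(-11)) = 2123 + (10 - 11 - 143) = 2123 - 144 = 1979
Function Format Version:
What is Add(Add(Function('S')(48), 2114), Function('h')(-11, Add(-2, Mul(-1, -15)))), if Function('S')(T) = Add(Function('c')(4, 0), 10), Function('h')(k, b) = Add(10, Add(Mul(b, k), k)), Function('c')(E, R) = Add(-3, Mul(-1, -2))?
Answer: 1979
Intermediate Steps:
Function('c')(E, R) = -1 (Function('c')(E, R) = Add(-3, 2) = -1)
Function('h')(k, b) = Add(10, k, Mul(b, k)) (Function('h')(k, b) = Add(10, Add(k, Mul(b, k))) = Add(10, k, Mul(b, k)))
Function('S')(T) = 9 (Function('S')(T) = Add(-1, 10) = 9)
Add(Add(Function('S')(48), 2114), Function('h')(-11, Add(-2, Mul(-1, -15)))) = Add(Add(9, 2114), Add(10, -11, Mul(Add(-2, Mul(-1, -15)), -11))) = Add(2123, Add(10, -11, Mul(Add(-2, 15), -11))) = Add(2123, Add(10, -11, Mul(13, -11))) = Add(2123, Add(10, -11, -143)) = Add(2123, -144) = 1979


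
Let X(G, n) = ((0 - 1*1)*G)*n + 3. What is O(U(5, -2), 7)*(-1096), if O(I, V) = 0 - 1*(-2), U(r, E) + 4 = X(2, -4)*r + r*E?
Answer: -2192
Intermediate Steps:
X(G, n) = 3 - G*n (X(G, n) = ((0 - 1)*G)*n + 3 = (-G)*n + 3 = -G*n + 3 = 3 - G*n)
U(r, E) = -4 + 11*r + E*r (U(r, E) = -4 + ((3 - 1*2*(-4))*r + r*E) = -4 + ((3 + 8)*r + E*r) = -4 + (11*r + E*r) = -4 + 11*r + E*r)
O(I, V) = 2 (O(I, V) = 0 + 2 = 2)
O(U(5, -2), 7)*(-1096) = 2*(-1096) = -2192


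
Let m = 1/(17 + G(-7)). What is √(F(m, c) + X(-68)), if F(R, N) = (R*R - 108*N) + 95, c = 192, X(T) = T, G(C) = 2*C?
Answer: 2*I*√46595/3 ≈ 143.91*I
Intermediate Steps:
m = ⅓ (m = 1/(17 + 2*(-7)) = 1/(17 - 14) = 1/3 = ⅓ ≈ 0.33333)
F(R, N) = 95 + R² - 108*N (F(R, N) = (R² - 108*N) + 95 = 95 + R² - 108*N)
√(F(m, c) + X(-68)) = √((95 + (⅓)² - 108*192) - 68) = √((95 + ⅑ - 20736) - 68) = √(-185768/9 - 68) = √(-186380/9) = 2*I*√46595/3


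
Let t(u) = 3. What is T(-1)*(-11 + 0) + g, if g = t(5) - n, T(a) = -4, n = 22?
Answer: 25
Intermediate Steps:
g = -19 (g = 3 - 1*22 = 3 - 22 = -19)
T(-1)*(-11 + 0) + g = -4*(-11 + 0) - 19 = -4*(-11) - 19 = 44 - 19 = 25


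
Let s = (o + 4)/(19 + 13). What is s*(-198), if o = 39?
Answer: -4257/16 ≈ -266.06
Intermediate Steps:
s = 43/32 (s = (39 + 4)/(19 + 13) = 43/32 ≈ 1.3438)
s*(-198) = (43/32)*(-198) = -4257/16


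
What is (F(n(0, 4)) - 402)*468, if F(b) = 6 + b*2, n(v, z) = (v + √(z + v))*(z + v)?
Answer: -177840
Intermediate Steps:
n(v, z) = (v + z)*(v + √(v + z)) (n(v, z) = (v + √(v + z))*(v + z) = (v + z)*(v + √(v + z)))
F(b) = 6 + 2*b
(F(n(0, 4)) - 402)*468 = ((6 + 2*(0² + 0*4 + 0*√(0 + 4) + 4*√(0 + 4))) - 402)*468 = ((6 + 2*(0 + 0 + 0*√4 + 4*√4)) - 402)*468 = ((6 + 2*(0 + 0 + 0*2 + 4*2)) - 402)*468 = ((6 + 2*(0 + 0 + 0 + 8)) - 402)*468 = ((6 + 2*8) - 402)*468 = ((6 + 16) - 402)*468 = (22 - 402)*468 = -380*468 = -177840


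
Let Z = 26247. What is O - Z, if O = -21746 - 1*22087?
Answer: -70080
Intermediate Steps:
O = -43833 (O = -21746 - 22087 = -43833)
O - Z = -43833 - 1*26247 = -43833 - 26247 = -70080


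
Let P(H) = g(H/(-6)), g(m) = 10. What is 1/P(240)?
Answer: 1/10 ≈ 0.10000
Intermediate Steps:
P(H) = 10
1/P(240) = 1/10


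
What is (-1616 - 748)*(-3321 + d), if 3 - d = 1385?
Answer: 11117892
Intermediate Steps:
d = -1382 (d = 3 - 1*1385 = 3 - 1385 = -1382)
(-1616 - 748)*(-3321 + d) = (-1616 - 748)*(-3321 - 1382) = -2364*(-4703) = 11117892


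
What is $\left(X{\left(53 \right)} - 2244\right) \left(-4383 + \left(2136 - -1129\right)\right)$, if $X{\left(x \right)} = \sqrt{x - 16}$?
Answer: $2508792 - 1118 \sqrt{37} \approx 2.502 \cdot 10^{6}$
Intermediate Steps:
$X{\left(x \right)} = \sqrt{-16 + x}$
$\left(X{\left(53 \right)} - 2244\right) \left(-4383 + \left(2136 - -1129\right)\right) = \left(\sqrt{-16 + 53} - 2244\right) \left(-4383 + \left(2136 - -1129\right)\right) = \left(\sqrt{37} - 2244\right) \left(-4383 + \left(2136 + 1129\right)\right) = \left(-2244 + \sqrt{37}\right) \left(-4383 + 3265\right) = \left(-2244 + \sqrt{37}\right) \left(-1118\right) = 2508792 - 1118 \sqrt{37}$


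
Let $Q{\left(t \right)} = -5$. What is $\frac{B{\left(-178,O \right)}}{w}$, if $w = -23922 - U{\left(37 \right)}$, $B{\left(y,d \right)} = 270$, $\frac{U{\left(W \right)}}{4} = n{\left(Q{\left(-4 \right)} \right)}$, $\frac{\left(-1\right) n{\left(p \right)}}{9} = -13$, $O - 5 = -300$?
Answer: $- \frac{3}{271} \approx -0.01107$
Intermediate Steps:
$O = -295$ ($O = 5 - 300 = -295$)
$n{\left(p \right)} = 117$ ($n{\left(p \right)} = \left(-9\right) \left(-13\right) = 117$)
$U{\left(W \right)} = 468$ ($U{\left(W \right)} = 4 \cdot 117 = 468$)
$w = -24390$ ($w = -23922 - 468 = -24390$)
$\frac{B{\left(-178,O \right)}}{w} = \frac{270}{-24390} = 270 \left(- \frac{1}{24390}\right) = - \frac{3}{271}$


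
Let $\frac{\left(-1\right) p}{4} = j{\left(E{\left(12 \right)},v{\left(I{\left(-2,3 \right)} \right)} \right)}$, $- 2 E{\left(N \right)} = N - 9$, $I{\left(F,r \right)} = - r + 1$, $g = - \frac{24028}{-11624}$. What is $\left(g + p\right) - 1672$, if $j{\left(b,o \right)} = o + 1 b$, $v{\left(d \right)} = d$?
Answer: $- \frac{4812141}{2906} \approx -1655.9$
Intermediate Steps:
$g = \frac{6007}{2906}$ ($g = \left(-24028\right) \left(- \frac{1}{11624}\right) = \frac{6007}{2906} \approx 2.0671$)
$I{\left(F,r \right)} = 1 - r$
$E{\left(N \right)} = \frac{9}{2} - \frac{N}{2}$ ($E{\left(N \right)} = - \frac{N - 9}{2} = - \frac{-9 + N}{2} = \frac{9}{2} - \frac{N}{2}$)
$j{\left(b,o \right)} = b + o$ ($j{\left(b,o \right)} = o + b = b + o$)
$p = 14$ ($p = - 4 \left(\left(\frac{9}{2} - 6\right) + \left(1 - 3\right)\right) = - 4 \left(- \frac{3}{2} - 2\right) = \left(-4\right) \left(- \frac{7}{2}\right) = 14$)
$\left(g + p\right) - 1672 = \left(\frac{6007}{2906} + 14\right) - 1672 = \frac{46691}{2906} - 1672 = - \frac{4812141}{2906}$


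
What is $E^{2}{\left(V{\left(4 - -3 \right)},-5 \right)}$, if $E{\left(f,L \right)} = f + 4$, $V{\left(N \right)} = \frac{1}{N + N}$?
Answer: $\frac{3249}{196} \approx 16.577$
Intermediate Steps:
$V{\left(N \right)} = \frac{1}{2 N}$
$E{\left(f,L \right)} = 4 + f$
$E^{2}{\left(V{\left(4 - -3 \right)},-5 \right)} = \left(4 + \frac{1}{2 \left(4 - -3\right)}\right)^{2} = \left(4 + \frac{1}{2 \left(4 + 3\right)}\right)^{2} = \left(4 + \frac{1}{2 \cdot 7}\right)^{2} = \left(4 + \frac{1}{2} \cdot \frac{1}{7}\right)^{2} = \left(4 + \frac{1}{14}\right)^{2} = \left(\frac{57}{14}\right)^{2} = \frac{3249}{196}$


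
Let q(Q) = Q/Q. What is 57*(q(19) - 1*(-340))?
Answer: 19437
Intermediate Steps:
q(Q) = 1
57*(q(19) - 1*(-340)) = 57*(1 - 1*(-340)) = 57*(1 + 340) = 57*341 = 19437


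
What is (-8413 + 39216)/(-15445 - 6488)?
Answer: -30803/21933 ≈ -1.4044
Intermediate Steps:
(-8413 + 39216)/(-15445 - 6488) = 30803/(-21933) = 30803*(-1/21933) = -30803/21933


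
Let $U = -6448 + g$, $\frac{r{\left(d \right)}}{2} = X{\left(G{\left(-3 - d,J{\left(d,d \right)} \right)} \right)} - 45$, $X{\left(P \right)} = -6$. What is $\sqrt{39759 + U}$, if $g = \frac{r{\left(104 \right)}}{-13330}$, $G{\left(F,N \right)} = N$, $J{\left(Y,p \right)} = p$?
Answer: $\frac{\sqrt{1479749076890}}{6665} \approx 182.51$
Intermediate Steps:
$r{\left(d \right)} = -102$ ($r{\left(d \right)} = 2 \left(-6 - 45\right) = 2 \left(-51\right) = -102$)
$g = \frac{51}{6665}$ ($g = - \frac{102}{-13330} = \left(-102\right) \left(- \frac{1}{13330}\right) = \frac{51}{6665} \approx 0.0076519$)
$U = - \frac{42975869}{6665}$ ($U = -6448 + \frac{51}{6665} = - \frac{42975869}{6665} \approx -6448.0$)
$\sqrt{39759 + U} = \sqrt{39759 - \frac{42975869}{6665}} = \sqrt{\frac{222017866}{6665}} = \frac{\sqrt{1479749076890}}{6665}$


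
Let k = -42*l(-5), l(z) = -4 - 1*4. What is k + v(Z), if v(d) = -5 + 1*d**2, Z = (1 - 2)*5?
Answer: 356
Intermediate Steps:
l(z) = -8 (l(z) = -4 - 4 = -8)
Z = -5 (Z = -1*5 = -5)
v(d) = -5 + d**2
k = 336 (k = -42*(-8) = 336)
k + v(Z) = 336 + (-5 + (-5)**2) = 336 + (-5 + 25) = 336 + 20 = 356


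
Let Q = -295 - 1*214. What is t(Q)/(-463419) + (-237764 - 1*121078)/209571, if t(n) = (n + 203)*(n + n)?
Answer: -8576934958/3597006787 ≈ -2.3845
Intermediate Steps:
Q = -509 (Q = -295 - 214 = -509)
t(n) = 2*n*(203 + n) (t(n) = (203 + n)*(2*n) = 2*n*(203 + n))
t(Q)/(-463419) + (-237764 - 1*121078)/209571 = (2*(-509)*(203 - 509))/(-463419) + (-237764 - 1*121078)/209571 = (2*(-509)*(-306))*(-1/463419) + (-237764 - 121078)*(1/209571) = 311508*(-1/463419) - 358842*1/209571 = -34612/51491 - 119614/69857 = -8576934958/3597006787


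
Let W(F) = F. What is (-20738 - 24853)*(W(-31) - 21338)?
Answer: 974234079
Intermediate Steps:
(-20738 - 24853)*(W(-31) - 21338) = (-20738 - 24853)*(-31 - 21338) = -45591*(-21369) = 974234079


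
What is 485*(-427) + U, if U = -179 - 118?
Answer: -207392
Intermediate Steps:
U = -297
485*(-427) + U = 485*(-427) - 297 = -207095 - 297 = -207392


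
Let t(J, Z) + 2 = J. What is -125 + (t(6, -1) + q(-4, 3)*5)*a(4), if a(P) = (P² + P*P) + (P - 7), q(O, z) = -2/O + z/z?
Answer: 417/2 ≈ 208.50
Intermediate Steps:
t(J, Z) = -2 + J
q(O, z) = 1 - 2/O (q(O, z) = -2/O + 1 = 1 - 2/O)
a(P) = -7 + P + 2*P² (a(P) = (P² + P²) + (-7 + P) = 2*P² + (-7 + P) = -7 + P + 2*P²)
-125 + (t(6, -1) + q(-4, 3)*5)*a(4) = -125 + ((-2 + 6) + ((-2 - 4)/(-4))*5)*(-7 + 4 + 2*4²) = -125 + (4 - ¼*(-6)*5)*(-7 + 4 + 2*16) = -125 + (4 + (3/2)*5)*(-7 + 4 + 32) = -125 + (4 + 15/2)*29 = -125 + (23/2)*29 = -125 + 667/2 = 417/2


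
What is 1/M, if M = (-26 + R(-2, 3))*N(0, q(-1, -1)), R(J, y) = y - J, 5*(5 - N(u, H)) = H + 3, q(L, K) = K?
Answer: -5/483 ≈ -0.010352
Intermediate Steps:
N(u, H) = 22/5 - H/5 (N(u, H) = 5 - (H + 3)/5 = 5 - (3 + H)/5 = 5 + (-3/5 - H/5) = 22/5 - H/5)
M = -483/5 (M = (-26 + (3 - 1*(-2)))*(22/5 - 1/5*(-1)) = (-26 + (3 + 2))*(22/5 + 1/5) = (-26 + 5)*(23/5) = -21*23/5 = -483/5 ≈ -96.600)
1/M = 1/(-483/5) = -5/483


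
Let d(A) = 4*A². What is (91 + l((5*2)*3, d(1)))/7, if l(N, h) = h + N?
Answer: 125/7 ≈ 17.857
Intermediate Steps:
l(N, h) = N + h
(91 + l((5*2)*3, d(1)))/7 = (91 + ((5*2)*3 + 4*1²))/7 = (91 + (10*3 + 4*1))/7 = (91 + (30 + 4))/7 = (91 + 34)/7 = (⅐)*125 = 125/7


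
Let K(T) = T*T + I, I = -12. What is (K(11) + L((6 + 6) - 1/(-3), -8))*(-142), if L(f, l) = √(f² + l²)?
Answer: -15478 - 142*√1945/3 ≈ -17566.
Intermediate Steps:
K(T) = -12 + T² (K(T) = T*T - 12 = T² - 12 = -12 + T²)
(K(11) + L((6 + 6) - 1/(-3), -8))*(-142) = ((-12 + 11²) + √(((6 + 6) - 1/(-3))² + (-8)²))*(-142) = ((-12 + 121) + √((12 - 1*(-⅓))² + 64))*(-142) = (109 + √((12 + ⅓)² + 64))*(-142) = (109 + √((37/3)² + 64))*(-142) = (109 + √(1369/9 + 64))*(-142) = (109 + √(1945/9))*(-142) = (109 + √1945/3)*(-142) = -15478 - 142*√1945/3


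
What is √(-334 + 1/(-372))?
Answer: I*√11555157/186 ≈ 18.276*I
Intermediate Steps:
√(-334 + 1/(-372)) = √(-334 - 1/372) = √(-124249/372) = I*√11555157/186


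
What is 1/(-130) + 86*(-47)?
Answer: -525461/130 ≈ -4042.0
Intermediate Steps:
1/(-130) + 86*(-47) = -1/130 - 4042 = -525461/130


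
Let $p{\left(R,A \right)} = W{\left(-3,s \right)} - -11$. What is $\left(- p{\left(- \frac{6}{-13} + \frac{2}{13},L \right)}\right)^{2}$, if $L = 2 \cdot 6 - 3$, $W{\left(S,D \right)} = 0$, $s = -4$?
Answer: $121$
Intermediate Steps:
$L = 9$ ($L = 12 - 3 = 9$)
$p{\left(R,A \right)} = 11$ ($p{\left(R,A \right)} = 0 - -11 = 0 + 11 = 11$)
$\left(- p{\left(- \frac{6}{-13} + \frac{2}{13},L \right)}\right)^{2} = \left(\left(-1\right) 11\right)^{2} = \left(-11\right)^{2} = 121$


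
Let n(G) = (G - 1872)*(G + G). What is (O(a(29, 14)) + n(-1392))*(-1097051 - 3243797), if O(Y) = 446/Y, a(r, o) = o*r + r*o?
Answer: -8007372347921096/203 ≈ -3.9445e+13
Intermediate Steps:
a(r, o) = 2*o*r (a(r, o) = o*r + o*r = 2*o*r)
n(G) = 2*G*(-1872 + G) (n(G) = (-1872 + G)*(2*G) = 2*G*(-1872 + G))
(O(a(29, 14)) + n(-1392))*(-1097051 - 3243797) = (446/((2*14*29)) + 2*(-1392)*(-1872 - 1392))*(-1097051 - 3243797) = (446/812 + 2*(-1392)*(-3264))*(-4340848) = (446*(1/812) + 9086976)*(-4340848) = (223/406 + 9086976)*(-4340848) = (3689312479/406)*(-4340848) = -8007372347921096/203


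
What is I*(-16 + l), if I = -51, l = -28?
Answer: 2244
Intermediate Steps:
I*(-16 + l) = -51*(-16 - 28) = -51*(-44) = 2244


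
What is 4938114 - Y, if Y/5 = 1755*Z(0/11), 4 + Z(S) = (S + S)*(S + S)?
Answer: 4973214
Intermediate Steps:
Z(S) = -4 + 4*S² (Z(S) = -4 + (S + S)*(S + S) = -4 + (2*S)*(2*S) = -4 + 4*S²)
Y = -35100 (Y = 5*(1755*(-4 + 4*(0/11)²)) = 5*(1755*(-4 + 4*(0*(1/11))²)) = 5*(1755*(-4 + 4*0²)) = 5*(1755*(-4 + 4*0)) = 5*(1755*(-4 + 0)) = 5*(1755*(-4)) = 5*(-7020) = -35100)
4938114 - Y = 4938114 - 1*(-35100) = 4938114 + 35100 = 4973214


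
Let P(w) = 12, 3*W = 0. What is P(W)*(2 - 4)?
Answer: -24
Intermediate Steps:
W = 0 (W = (1/3)*0 = 0)
P(W)*(2 - 4) = 12*(2 - 4) = 12*(-2) = -24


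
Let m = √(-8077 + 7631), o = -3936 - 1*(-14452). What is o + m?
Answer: 10516 + I*√446 ≈ 10516.0 + 21.119*I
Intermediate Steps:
o = 10516 (o = -3936 + 14452 = 10516)
m = I*√446 (m = √(-446) = I*√446 ≈ 21.119*I)
o + m = 10516 + I*√446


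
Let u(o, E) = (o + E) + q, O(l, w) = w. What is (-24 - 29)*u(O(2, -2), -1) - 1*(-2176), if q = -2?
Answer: 2441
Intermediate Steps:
u(o, E) = -2 + E + o (u(o, E) = (o + E) - 2 = (E + o) - 2 = -2 + E + o)
(-24 - 29)*u(O(2, -2), -1) - 1*(-2176) = (-24 - 29)*(-2 - 1 - 2) - 1*(-2176) = -53*(-5) + 2176 = 265 + 2176 = 2441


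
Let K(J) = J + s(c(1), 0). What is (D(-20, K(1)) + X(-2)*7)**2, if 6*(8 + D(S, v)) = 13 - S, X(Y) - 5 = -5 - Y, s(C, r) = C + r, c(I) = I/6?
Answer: 529/4 ≈ 132.25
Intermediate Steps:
c(I) = I/6 (c(I) = I*(1/6) = I/6)
K(J) = 1/6 + J (K(J) = J + ((1/6)*1 + 0) = J + (1/6 + 0) = J + 1/6 = 1/6 + J)
X(Y) = -Y (X(Y) = 5 + (-5 - Y) = -Y)
D(S, v) = -35/6 - S/6 (D(S, v) = -8 + (13 - S)/6 = -8 + (13/6 - S/6) = -35/6 - S/6)
(D(-20, K(1)) + X(-2)*7)**2 = ((-35/6 - 1/6*(-20)) - 1*(-2)*7)**2 = ((-35/6 + 10/3) + 2*7)**2 = (-5/2 + 14)**2 = (23/2)**2 = 529/4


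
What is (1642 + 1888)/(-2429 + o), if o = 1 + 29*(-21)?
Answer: -3530/3037 ≈ -1.1623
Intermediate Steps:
o = -608 (o = 1 - 609 = -608)
(1642 + 1888)/(-2429 + o) = (1642 + 1888)/(-2429 - 608) = 3530/(-3037) = 3530*(-1/3037) = -3530/3037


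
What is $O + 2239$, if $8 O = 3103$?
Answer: $\frac{21015}{8} \approx 2626.9$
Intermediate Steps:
$O = \frac{3103}{8}$ ($O = \frac{1}{8} \cdot 3103 = \frac{3103}{8} \approx 387.88$)
$O + 2239 = \frac{3103}{8} + 2239 = \frac{21015}{8}$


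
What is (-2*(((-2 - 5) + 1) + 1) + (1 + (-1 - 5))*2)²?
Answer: 0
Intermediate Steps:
(-2*(((-2 - 5) + 1) + 1) + (1 + (-1 - 5))*2)² = (-2*((-7 + 1) + 1) + (1 - 6)*2)² = (-2*(-6 + 1) - 5*2)² = (-2*(-5) - 10)² = (10 - 10)² = 0² = 0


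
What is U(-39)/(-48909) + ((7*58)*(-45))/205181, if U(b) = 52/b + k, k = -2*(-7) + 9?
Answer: -2694039055/30105592587 ≈ -0.089486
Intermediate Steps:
k = 23 (k = 14 + 9 = 23)
U(b) = 23 + 52/b (U(b) = 52/b + 23 = 23 + 52/b)
U(-39)/(-48909) + ((7*58)*(-45))/205181 = (23 + 52/(-39))/(-48909) + ((7*58)*(-45))/205181 = (23 + 52*(-1/39))*(-1/48909) + (406*(-45))*(1/205181) = (23 - 4/3)*(-1/48909) - 18270*1/205181 = (65/3)*(-1/48909) - 18270/205181 = -65/146727 - 18270/205181 = -2694039055/30105592587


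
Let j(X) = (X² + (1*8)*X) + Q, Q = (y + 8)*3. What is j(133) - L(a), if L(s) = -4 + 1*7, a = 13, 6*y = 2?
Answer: 18775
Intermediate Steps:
y = ⅓ (y = (⅙)*2 = ⅓ ≈ 0.33333)
Q = 25 (Q = (⅓ + 8)*3 = (25/3)*3 = 25)
j(X) = 25 + X² + 8*X (j(X) = (X² + (1*8)*X) + 25 = (X² + 8*X) + 25 = 25 + X² + 8*X)
L(s) = 3 (L(s) = -4 + 7 = 3)
j(133) - L(a) = (25 + 133² + 8*133) - 1*3 = (25 + 17689 + 1064) - 3 = 18778 - 3 = 18775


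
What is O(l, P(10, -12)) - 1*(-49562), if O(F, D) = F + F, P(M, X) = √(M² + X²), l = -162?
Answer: 49238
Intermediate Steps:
O(F, D) = 2*F
O(l, P(10, -12)) - 1*(-49562) = 2*(-162) - 1*(-49562) = -324 + 49562 = 49238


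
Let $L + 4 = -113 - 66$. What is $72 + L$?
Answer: $-111$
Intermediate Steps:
$L = -183$ ($L = -4 - 179 = -183$)
$72 + L = 72 - 183 = -111$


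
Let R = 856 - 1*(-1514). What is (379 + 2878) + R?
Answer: 5627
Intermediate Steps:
R = 2370 (R = 856 + 1514 = 2370)
(379 + 2878) + R = (379 + 2878) + 2370 = 3257 + 2370 = 5627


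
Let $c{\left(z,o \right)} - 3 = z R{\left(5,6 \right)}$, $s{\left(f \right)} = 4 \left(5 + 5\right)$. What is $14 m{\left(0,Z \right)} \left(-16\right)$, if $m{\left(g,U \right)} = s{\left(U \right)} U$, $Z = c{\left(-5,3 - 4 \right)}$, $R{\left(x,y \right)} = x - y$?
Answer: $-71680$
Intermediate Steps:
$s{\left(f \right)} = 40$ ($s{\left(f \right)} = 4 \cdot 10 = 40$)
$c{\left(z,o \right)} = 3 - z$ ($c{\left(z,o \right)} = 3 + z \left(5 - 6\right) = 3 + z \left(-1\right) = 3 - z$)
$Z = 8$ ($Z = 3 - -5 = 3 + 5 = 8$)
$m{\left(g,U \right)} = 40 U$
$14 m{\left(0,Z \right)} \left(-16\right) = 14 \cdot 40 \cdot 8 \left(-16\right) = 14 \cdot 320 \left(-16\right) = 4480 \left(-16\right) = -71680$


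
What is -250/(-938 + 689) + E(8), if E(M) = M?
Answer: 2242/249 ≈ 9.0040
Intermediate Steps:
-250/(-938 + 689) + E(8) = -250/(-938 + 689) + 8 = -250/(-249) + 8 = -250*(-1/249) + 8 = 250/249 + 8 = 2242/249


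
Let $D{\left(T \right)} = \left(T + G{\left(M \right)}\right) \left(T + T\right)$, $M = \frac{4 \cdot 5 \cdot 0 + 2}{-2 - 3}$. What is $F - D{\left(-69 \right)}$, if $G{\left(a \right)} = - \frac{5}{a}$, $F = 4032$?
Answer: $-3765$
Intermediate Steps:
$M = - \frac{2}{5}$ ($M = \frac{20 \cdot 0 + 2}{-5} = \left(0 + 2\right) \left(- \frac{1}{5}\right) = 2 \left(- \frac{1}{5}\right) = - \frac{2}{5} \approx -0.4$)
$D{\left(T \right)} = 2 T \left(\frac{25}{2} + T\right)$ ($D{\left(T \right)} = \left(T - \frac{5}{- \frac{2}{5}}\right) \left(T + T\right) = \left(T - - \frac{25}{2}\right) 2 T = \left(T + \frac{25}{2}\right) 2 T = \left(\frac{25}{2} + T\right) 2 T = 2 T \left(\frac{25}{2} + T\right)$)
$F - D{\left(-69 \right)} = 4032 - - 69 \left(25 + 2 \left(-69\right)\right) = 4032 - - 69 \left(25 - 138\right) = 4032 - \left(-69\right) \left(-113\right) = 4032 - 7797 = -3765$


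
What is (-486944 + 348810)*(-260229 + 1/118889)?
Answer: 4273640191027720/118889 ≈ 3.5946e+10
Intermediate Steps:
(-486944 + 348810)*(-260229 + 1/118889) = -138134*(-260229 + 1/118889) = -138134*(-30938365580/118889) = 4273640191027720/118889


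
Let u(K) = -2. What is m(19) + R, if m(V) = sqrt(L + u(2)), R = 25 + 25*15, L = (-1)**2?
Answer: 400 + I ≈ 400.0 + 1.0*I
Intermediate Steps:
L = 1
R = 400 (R = 25 + 375 = 400)
m(V) = I (m(V) = sqrt(1 - 2) = sqrt(-1) = I)
m(19) + R = I + 400 = 400 + I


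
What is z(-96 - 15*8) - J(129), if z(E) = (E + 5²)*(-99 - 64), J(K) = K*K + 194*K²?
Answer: -3213862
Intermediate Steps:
J(K) = 195*K² (J(K) = K² + 194*K² = 195*K²)
z(E) = -4075 - 163*E (z(E) = (E + 25)*(-163) = (25 + E)*(-163) = -4075 - 163*E)
z(-96 - 15*8) - J(129) = (-4075 - 163*(-96 - 15*8)) - 195*129² = (-4075 - 163*(-96 - 120)) - 195*16641 = (-4075 - 163*(-216)) - 1*3244995 = (-4075 + 35208) - 3244995 = 31133 - 3244995 = -3213862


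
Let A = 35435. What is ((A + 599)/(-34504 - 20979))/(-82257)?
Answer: 36034/4563865131 ≈ 7.8955e-6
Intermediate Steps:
((A + 599)/(-34504 - 20979))/(-82257) = ((35435 + 599)/(-34504 - 20979))/(-82257) = (36034/(-55483))*(-1/82257) = (36034*(-1/55483))*(-1/82257) = -36034/55483*(-1/82257) = 36034/4563865131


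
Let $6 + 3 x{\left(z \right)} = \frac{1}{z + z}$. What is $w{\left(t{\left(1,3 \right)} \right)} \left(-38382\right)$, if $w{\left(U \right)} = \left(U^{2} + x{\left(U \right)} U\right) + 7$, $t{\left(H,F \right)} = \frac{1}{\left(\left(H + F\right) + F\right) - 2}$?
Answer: $- \frac{6531337}{25} \approx -2.6125 \cdot 10^{5}$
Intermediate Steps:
$x{\left(z \right)} = -2 + \frac{1}{6 z}$ ($x{\left(z \right)} = -2 + \frac{1}{3 \left(z + z\right)} = -2 + \frac{1}{3 \cdot 2 z} = -2 + \frac{\frac{1}{2} \frac{1}{z}}{3} = -2 + \frac{1}{6 z}$)
$t{\left(H,F \right)} = \frac{1}{-2 + H + 2 F}$ ($t{\left(H,F \right)} = \frac{1}{\left(\left(F + H\right) + F\right) - 2} = \frac{1}{\left(H + 2 F\right) - 2} = \frac{1}{-2 + H + 2 F}$)
$w{\left(U \right)} = 7 + U^{2} + U \left(-2 + \frac{1}{6 U}\right)$ ($w{\left(U \right)} = \left(U^{2} + \left(-2 + \frac{1}{6 U}\right) U\right) + 7 = \left(U^{2} + U \left(-2 + \frac{1}{6 U}\right)\right) + 7 = 7 + U^{2} + U \left(-2 + \frac{1}{6 U}\right)$)
$w{\left(t{\left(1,3 \right)} \right)} \left(-38382\right) = \left(\frac{43}{6} + \left(\frac{1}{-2 + 1 + 2 \cdot 3}\right)^{2} - \frac{2}{-2 + 1 + 2 \cdot 3}\right) \left(-38382\right) = \left(\frac{43}{6} + \left(\frac{1}{-2 + 1 + 6}\right)^{2} - \frac{2}{-2 + 1 + 6}\right) \left(-38382\right) = \left(\frac{43}{6} + \left(\frac{1}{5}\right)^{2} - \frac{2}{5}\right) \left(-38382\right) = \left(\frac{43}{6} + \frac{1}{25} - \frac{2}{5}\right) \left(-38382\right) = \frac{1021}{150} \left(-38382\right) = - \frac{6531337}{25}$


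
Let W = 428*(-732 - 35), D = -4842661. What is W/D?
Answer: 5564/82079 ≈ 0.067788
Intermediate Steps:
W = -328276 (W = 428*(-767) = -328276)
W/D = -328276/(-4842661) = -328276*(-1/4842661) = 5564/82079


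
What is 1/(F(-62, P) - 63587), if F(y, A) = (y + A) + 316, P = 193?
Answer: -1/63140 ≈ -1.5838e-5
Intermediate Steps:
F(y, A) = 316 + A + y (F(y, A) = (A + y) + 316 = 316 + A + y)
1/(F(-62, P) - 63587) = 1/((316 + 193 - 62) - 63587) = 1/(447 - 63587) = 1/(-63140) = -1/63140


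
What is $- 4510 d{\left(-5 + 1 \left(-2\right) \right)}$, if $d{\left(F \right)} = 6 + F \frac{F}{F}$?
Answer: $4510$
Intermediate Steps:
$d{\left(F \right)} = 6 + F$ ($d{\left(F \right)} = 6 + F 1 = 6 + F$)
$- 4510 d{\left(-5 + 1 \left(-2\right) \right)} = - 4510 \left(6 + \left(-5 + 1 \left(-2\right)\right)\right) = - 4510 \left(6 - 7\right) = \left(-4510\right) \left(-1\right) = 4510$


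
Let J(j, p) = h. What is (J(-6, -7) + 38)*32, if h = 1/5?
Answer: 6112/5 ≈ 1222.4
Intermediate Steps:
h = 1/5 ≈ 0.20000
J(j, p) = 1/5
(J(-6, -7) + 38)*32 = (1/5 + 38)*32 = (191/5)*32 = 6112/5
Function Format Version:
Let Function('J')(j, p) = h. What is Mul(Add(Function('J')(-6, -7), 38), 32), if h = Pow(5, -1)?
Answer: Rational(6112, 5) ≈ 1222.4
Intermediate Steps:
h = Rational(1, 5) ≈ 0.20000
Function('J')(j, p) = Rational(1, 5)
Mul(Add(Function('J')(-6, -7), 38), 32) = Mul(Add(Rational(1, 5), 38), 32) = Mul(Rational(191, 5), 32) = Rational(6112, 5)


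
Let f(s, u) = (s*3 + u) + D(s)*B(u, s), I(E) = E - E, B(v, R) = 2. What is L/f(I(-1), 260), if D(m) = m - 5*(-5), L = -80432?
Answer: -40216/155 ≈ -259.46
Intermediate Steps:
D(m) = 25 + m (D(m) = m + 25 = 25 + m)
I(E) = 0
f(s, u) = 50 + u + 5*s (f(s, u) = (s*3 + u) + (25 + s)*2 = (3*s + u) + (50 + 2*s) = (u + 3*s) + (50 + 2*s) = 50 + u + 5*s)
L/f(I(-1), 260) = -80432/(50 + 260 + 5*0) = -80432/(50 + 260 + 0) = -80432/310 = -80432*1/310 = -40216/155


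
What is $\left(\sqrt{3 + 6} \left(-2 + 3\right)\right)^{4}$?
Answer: $81$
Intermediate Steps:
$\left(\sqrt{3 + 6} \left(-2 + 3\right)\right)^{4} = \left(\sqrt{9} \cdot 1\right)^{4} = \left(3 \cdot 1\right)^{4} = 3^{4} = 81$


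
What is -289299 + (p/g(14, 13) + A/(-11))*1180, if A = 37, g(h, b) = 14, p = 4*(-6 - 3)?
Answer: -22815283/77 ≈ -2.9630e+5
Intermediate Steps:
p = -36 (p = 4*(-9) = -36)
-289299 + (p/g(14, 13) + A/(-11))*1180 = -289299 + (-36/14 + 37/(-11))*1180 = -289299 + (-36*1/14 + 37*(-1/11))*1180 = -289299 + (-18/7 - 37/11)*1180 = -289299 - 457/77*1180 = -289299 - 539260/77 = -22815283/77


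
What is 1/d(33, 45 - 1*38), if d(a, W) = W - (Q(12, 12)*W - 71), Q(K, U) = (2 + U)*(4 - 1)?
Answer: -1/216 ≈ -0.0046296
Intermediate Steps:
Q(K, U) = 6 + 3*U (Q(K, U) = (2 + U)*3 = 6 + 3*U)
d(a, W) = 71 - 41*W (d(a, W) = W - ((6 + 3*12)*W - 71) = W - ((6 + 36)*W - 71) = W - (42*W - 71) = W - (-71 + 42*W) = W + (71 - 42*W) = 71 - 41*W)
1/d(33, 45 - 1*38) = 1/(71 - 41*(45 - 1*38)) = 1/(71 - 41*(45 - 38)) = 1/(71 - 41*7) = 1/(71 - 287) = 1/(-216) = -1/216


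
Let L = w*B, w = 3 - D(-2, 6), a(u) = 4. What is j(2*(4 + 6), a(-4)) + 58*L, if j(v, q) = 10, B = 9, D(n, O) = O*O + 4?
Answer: -19304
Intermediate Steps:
D(n, O) = 4 + O² (D(n, O) = O² + 4 = 4 + O²)
w = -37 (w = 3 - (4 + 6²) = 3 - (4 + 36) = 3 - 1*40 = 3 - 40 = -37)
L = -333 (L = -37*9 = -333)
j(2*(4 + 6), a(-4)) + 58*L = 10 + 58*(-333) = 10 - 19314 = -19304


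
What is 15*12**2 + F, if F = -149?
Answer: 2011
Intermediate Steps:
15*12**2 + F = 15*12**2 - 149 = 15*144 - 149 = 2160 - 149 = 2011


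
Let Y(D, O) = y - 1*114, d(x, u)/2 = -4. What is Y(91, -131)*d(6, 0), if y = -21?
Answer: 1080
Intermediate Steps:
d(x, u) = -8 (d(x, u) = 2*(-4) = -8)
Y(D, O) = -135 (Y(D, O) = -21 - 1*114 = -21 - 114 = -135)
Y(91, -131)*d(6, 0) = -135*(-8) = 1080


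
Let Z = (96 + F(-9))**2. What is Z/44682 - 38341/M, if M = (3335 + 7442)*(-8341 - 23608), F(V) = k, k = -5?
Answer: 2852980475375/15384654814386 ≈ 0.18544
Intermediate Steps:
F(V) = -5
M = -344314373 (M = 10777*(-31949) = -344314373)
Z = 8281 (Z = (96 - 5)**2 = 91**2 = 8281)
Z/44682 - 38341/M = 8281/44682 - 38341/(-344314373) = 8281*(1/44682) - 38341*(-1/344314373) = 8281/44682 + 38341/344314373 = 2852980475375/15384654814386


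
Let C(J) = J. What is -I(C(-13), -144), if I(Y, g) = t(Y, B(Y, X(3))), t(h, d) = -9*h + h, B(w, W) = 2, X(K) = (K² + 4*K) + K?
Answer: -104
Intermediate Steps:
X(K) = K² + 5*K
t(h, d) = -8*h
I(Y, g) = -8*Y
-I(C(-13), -144) = -(-8)*(-13) = -1*104 = -104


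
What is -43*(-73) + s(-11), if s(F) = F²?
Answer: 3260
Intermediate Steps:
-43*(-73) + s(-11) = -43*(-73) + (-11)² = 3139 + 121 = 3260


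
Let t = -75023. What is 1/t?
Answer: -1/75023 ≈ -1.3329e-5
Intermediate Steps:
1/t = 1/(-75023) = -1/75023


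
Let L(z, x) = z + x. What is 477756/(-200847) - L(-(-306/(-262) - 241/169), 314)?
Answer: -469313974668/1482183911 ≈ -316.64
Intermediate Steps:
L(z, x) = x + z
477756/(-200847) - L(-(-306/(-262) - 241/169), 314) = 477756/(-200847) - (314 - (-306/(-262) - 241/169)) = 477756*(-1/200847) - (314 - (-306*(-1/262) - 241*1/169)) = -159252/66949 - (314 - (153/131 - 241/169)) = -159252/66949 - (314 - 1*(-5714/22139)) = -159252/66949 - (314 + 5714/22139) = -159252/66949 - 1*6957360/22139 = -159252/66949 - 6957360/22139 = -469313974668/1482183911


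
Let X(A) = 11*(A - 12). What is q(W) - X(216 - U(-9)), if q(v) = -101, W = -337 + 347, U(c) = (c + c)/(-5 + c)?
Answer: -16316/7 ≈ -2330.9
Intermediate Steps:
U(c) = 2*c/(-5 + c) (U(c) = (2*c)/(-5 + c) = 2*c/(-5 + c))
W = 10
X(A) = -132 + 11*A (X(A) = 11*(-12 + A) = -132 + 11*A)
q(W) - X(216 - U(-9)) = -101 - (-132 + 11*(216 - 2*(-9)/(-5 - 9))) = -101 - (-132 + 11*(216 - 2*(-9)/(-14))) = -101 - (-132 + 11*(216 - 2*(-9)*(-1)/14)) = -101 - (-132 + 11*(216 - 1*9/7)) = -101 - (-132 + 11*(216 - 9/7)) = -101 - (-132 + 11*(1503/7)) = -101 - (-132 + 16533/7) = -101 - 1*15609/7 = -101 - 15609/7 = -16316/7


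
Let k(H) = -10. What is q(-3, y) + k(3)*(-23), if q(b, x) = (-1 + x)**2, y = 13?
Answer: 374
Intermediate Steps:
q(-3, y) + k(3)*(-23) = (-1 + 13)**2 - 10*(-23) = 12**2 + 230 = 144 + 230 = 374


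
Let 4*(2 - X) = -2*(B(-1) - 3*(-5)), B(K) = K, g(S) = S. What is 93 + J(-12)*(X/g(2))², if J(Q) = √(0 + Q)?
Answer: 93 + 81*I*√3/2 ≈ 93.0 + 70.148*I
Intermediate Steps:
J(Q) = √Q
X = 9 (X = 2 - (-1)*(-1 - 3*(-5))/2 = 2 - (-1)*(-1 + 15)/2 = 2 - (-1)*14/2 = 2 - ¼*(-28) = 2 + 7 = 9)
93 + J(-12)*(X/g(2))² = 93 + √(-12)*(9/2)² = 93 + (2*I*√3)*(9*(½))² = 93 + (2*I*√3)*(9/2)² = 93 + (2*I*√3)*(81/4) = 93 + 81*I*√3/2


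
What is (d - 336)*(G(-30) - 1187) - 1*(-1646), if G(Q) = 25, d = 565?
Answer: -264452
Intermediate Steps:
(d - 336)*(G(-30) - 1187) - 1*(-1646) = (565 - 336)*(25 - 1187) - 1*(-1646) = 229*(-1162) + 1646 = -266098 + 1646 = -264452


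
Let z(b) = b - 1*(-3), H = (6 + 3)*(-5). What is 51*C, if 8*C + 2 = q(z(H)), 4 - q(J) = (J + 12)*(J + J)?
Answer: -64209/4 ≈ -16052.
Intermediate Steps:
H = -45 (H = 9*(-5) = -45)
z(b) = 3 + b (z(b) = b + 3 = 3 + b)
q(J) = 4 - 2*J*(12 + J) (q(J) = 4 - (J + 12)*(J + J) = 4 - (12 + J)*2*J = 4 - 2*J*(12 + J))
C = -1259/4 (C = -¼ + (4 - 24*(3 - 45) - 2*(3 - 45)²)/8 = -¼ + (4 - 24*(-42) - 2*(-42)²)/8 = -¼ + (4 + 1008 - 2*1764)/8 = -¼ + (4 + 1008 - 3528)/8 = -¼ + (⅛)*(-2516) = -¼ - 629/2 = -1259/4 ≈ -314.75)
51*C = 51*(-1259/4) = -64209/4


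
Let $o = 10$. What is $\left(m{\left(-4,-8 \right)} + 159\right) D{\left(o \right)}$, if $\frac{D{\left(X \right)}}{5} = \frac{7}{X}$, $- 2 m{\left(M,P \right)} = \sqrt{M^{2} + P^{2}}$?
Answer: $\frac{1113}{2} - 7 \sqrt{5} \approx 540.85$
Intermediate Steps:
$m{\left(M,P \right)} = - \frac{\sqrt{M^{2} + P^{2}}}{2}$
$D{\left(X \right)} = \frac{35}{X}$ ($D{\left(X \right)} = 5 \frac{7}{X} = \frac{35}{X}$)
$\left(m{\left(-4,-8 \right)} + 159\right) D{\left(o \right)} = \left(- \frac{\sqrt{\left(-4\right)^{2} + \left(-8\right)^{2}}}{2} + 159\right) \frac{35}{10} = \left(- \frac{\sqrt{16 + 64}}{2} + 159\right) 35 \cdot \frac{1}{10} = \left(- \frac{\sqrt{80}}{2} + 159\right) \frac{7}{2} = \left(- \frac{4 \sqrt{5}}{2} + 159\right) \frac{7}{2} = \left(- 2 \sqrt{5} + 159\right) \frac{7}{2} = \left(159 - 2 \sqrt{5}\right) \frac{7}{2} = \frac{1113}{2} - 7 \sqrt{5}$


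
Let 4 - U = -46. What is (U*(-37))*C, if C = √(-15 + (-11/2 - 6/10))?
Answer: -185*I*√2110 ≈ -8497.9*I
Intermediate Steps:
U = 50 (U = 4 - 1*(-46) = 4 + 46 = 50)
C = I*√2110/10 (C = √(-15 + (-11*½ - 6*⅒)) = √(-15 + (-11/2 - ⅗)) = √(-15 - 61/10) = √(-211/10) = I*√2110/10 ≈ 4.5935*I)
(U*(-37))*C = (50*(-37))*(I*√2110/10) = -185*I*√2110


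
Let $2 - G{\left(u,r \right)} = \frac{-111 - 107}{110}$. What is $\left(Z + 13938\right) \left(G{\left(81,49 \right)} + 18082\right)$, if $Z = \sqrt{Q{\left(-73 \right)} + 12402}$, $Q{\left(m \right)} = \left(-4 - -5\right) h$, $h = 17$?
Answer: $\frac{13864532802}{55} + \frac{994729 \sqrt{12419}}{55} \approx 2.541 \cdot 10^{8}$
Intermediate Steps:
$Q{\left(m \right)} = 17$ ($Q{\left(m \right)} = \left(-4 - -5\right) 17 = \left(-4 + 5\right) 17 = 1 \cdot 17 = 17$)
$G{\left(u,r \right)} = \frac{219}{55}$ ($G{\left(u,r \right)} = 2 - \frac{-111 - 107}{110} = 2 - \left(-111 - 107\right) \frac{1}{110} = 2 - \left(-218\right) \frac{1}{110} = 2 - - \frac{109}{55} = 2 + \frac{109}{55} = \frac{219}{55}$)
$Z = \sqrt{12419}$ ($Z = \sqrt{17 + 12402} = \sqrt{12419} \approx 111.44$)
$\left(Z + 13938\right) \left(G{\left(81,49 \right)} + 18082\right) = \left(\sqrt{12419} + 13938\right) \left(\frac{219}{55} + 18082\right) = \left(13938 + \sqrt{12419}\right) \frac{994729}{55} = \frac{13864532802}{55} + \frac{994729 \sqrt{12419}}{55}$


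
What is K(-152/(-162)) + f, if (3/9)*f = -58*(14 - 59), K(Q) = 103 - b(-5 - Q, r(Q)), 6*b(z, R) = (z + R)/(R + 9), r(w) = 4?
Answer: 50120851/6318 ≈ 7933.0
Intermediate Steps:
b(z, R) = (R + z)/(6*(9 + R)) (b(z, R) = ((z + R)/(R + 9))/6 = ((R + z)/(9 + R))/6 = (R + z)/(6*(9 + R)))
K(Q) = 8035/78 + Q/78 (K(Q) = 103 - (4 + (-5 - Q))/(6*(9 + 4)) = 103 - (-1 - Q)/(6*13) = 103 - (-1/78 - Q/78) = 103 + (1/78 + Q/78) = 8035/78 + Q/78)
f = 7830 (f = 3*(-58*(14 - 59)) = 3*(-58*(-45)) = 3*2610 = 7830)
K(-152/(-162)) + f = (8035/78 + (-152/(-162))/78) + 7830 = (8035/78 + (-152*(-1/162))/78) + 7830 = (8035/78 + (1/78)*(76/81)) + 7830 = (8035/78 + 38/3159) + 7830 = 650911/6318 + 7830 = 50120851/6318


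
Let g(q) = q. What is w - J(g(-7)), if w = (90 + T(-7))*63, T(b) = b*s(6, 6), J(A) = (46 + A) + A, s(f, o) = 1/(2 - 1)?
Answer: 5197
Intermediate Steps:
s(f, o) = 1 (s(f, o) = 1/1 = 1)
J(A) = 46 + 2*A
T(b) = b (T(b) = b*1 = b)
w = 5229 (w = (90 - 7)*63 = 83*63 = 5229)
w - J(g(-7)) = 5229 - (46 + 2*(-7)) = 5229 - (46 - 14) = 5229 - 1*32 = 5229 - 32 = 5197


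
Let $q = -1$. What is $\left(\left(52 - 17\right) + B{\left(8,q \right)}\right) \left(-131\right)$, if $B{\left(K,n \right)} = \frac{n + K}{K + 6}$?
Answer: $- \frac{9301}{2} \approx -4650.5$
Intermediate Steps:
$B{\left(K,n \right)} = \frac{K + n}{6 + K}$
$\left(\left(52 - 17\right) + B{\left(8,q \right)}\right) \left(-131\right) = \left(\left(52 - 17\right) + \frac{8 - 1}{6 + 8}\right) \left(-131\right) = \left(35 + \frac{1}{14} \cdot 7\right) \left(-131\right) = \left(35 + \frac{1}{2}\right) \left(-131\right) = \frac{71}{2} \left(-131\right) = - \frac{9301}{2}$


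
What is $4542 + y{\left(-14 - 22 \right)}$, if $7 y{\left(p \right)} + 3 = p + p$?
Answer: $\frac{31719}{7} \approx 4531.3$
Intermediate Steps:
$y{\left(p \right)} = - \frac{3}{7} + \frac{2 p}{7}$ ($y{\left(p \right)} = - \frac{3}{7} + \frac{p + p}{7} = - \frac{3}{7} + \frac{2 p}{7}$)
$4542 + y{\left(-14 - 22 \right)} = 4542 + \left(- \frac{3}{7} + \frac{2 \left(-14 - 22\right)}{7}\right) = 4542 + \left(- \frac{3}{7} + \frac{2}{7} \left(-36\right)\right) = 4542 - \frac{75}{7} = \frac{31719}{7}$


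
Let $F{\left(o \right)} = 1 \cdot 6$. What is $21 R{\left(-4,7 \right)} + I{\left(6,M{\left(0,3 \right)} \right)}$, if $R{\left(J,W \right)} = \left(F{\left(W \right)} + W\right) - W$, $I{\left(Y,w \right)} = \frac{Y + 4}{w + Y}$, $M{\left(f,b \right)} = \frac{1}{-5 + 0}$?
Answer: $\frac{3704}{29} \approx 127.72$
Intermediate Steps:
$M{\left(f,b \right)} = - \frac{1}{5}$ ($M{\left(f,b \right)} = \frac{1}{-5} = - \frac{1}{5}$)
$F{\left(o \right)} = 6$
$I{\left(Y,w \right)} = \frac{4 + Y}{Y + w}$
$R{\left(J,W \right)} = 6$ ($R{\left(J,W \right)} = \left(6 + W\right) - W = 6$)
$21 R{\left(-4,7 \right)} + I{\left(6,M{\left(0,3 \right)} \right)} = 21 \cdot 6 + \frac{4 + 6}{6 - \frac{1}{5}} = 126 + \frac{1}{\frac{29}{5}} \cdot 10 = 126 + \frac{5}{29} \cdot 10 = 126 + \frac{50}{29} = \frac{3704}{29}$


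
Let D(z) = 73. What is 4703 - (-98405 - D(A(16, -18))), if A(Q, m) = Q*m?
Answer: 103181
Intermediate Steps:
4703 - (-98405 - D(A(16, -18))) = 4703 - (-98405 - 1*73) = 4703 - (-98405 - 73) = 4703 - 1*(-98478) = 4703 + 98478 = 103181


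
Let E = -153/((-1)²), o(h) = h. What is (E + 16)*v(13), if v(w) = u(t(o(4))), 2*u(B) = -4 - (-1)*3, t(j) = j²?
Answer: 137/2 ≈ 68.500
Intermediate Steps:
E = -153 (E = -153/1 = -153*1 = -153)
u(B) = -½ (u(B) = (-4 - (-1)*3)/2 = (-4 - 1*(-3))/2 = (-4 + 3)/2 = (½)*(-1) = -½)
v(w) = -½
(E + 16)*v(13) = (-153 + 16)*(-½) = -137*(-½) = 137/2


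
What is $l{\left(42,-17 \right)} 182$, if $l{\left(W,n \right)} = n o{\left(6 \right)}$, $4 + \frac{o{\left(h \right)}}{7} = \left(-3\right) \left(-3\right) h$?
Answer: $-1082900$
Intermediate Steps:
$o{\left(h \right)} = -28 + 63 h$ ($o{\left(h \right)} = -28 + 7 \left(-3\right) \left(-3\right) h = -28 + 7 \cdot 9 h = -28 + 63 h$)
$l{\left(W,n \right)} = 350 n$ ($l{\left(W,n \right)} = n \left(-28 + 63 \cdot 6\right) = n \left(-28 + 378\right) = n 350 = 350 n$)
$l{\left(42,-17 \right)} 182 = 350 \left(-17\right) 182 = \left(-5950\right) 182 = -1082900$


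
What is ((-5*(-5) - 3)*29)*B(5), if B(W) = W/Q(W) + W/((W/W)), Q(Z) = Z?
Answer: 3828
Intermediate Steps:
B(W) = 1 + W (B(W) = W/W + W/((W/W)) = 1 + W/1 = 1 + W*1 = 1 + W)
((-5*(-5) - 3)*29)*B(5) = ((-5*(-5) - 3)*29)*(1 + 5) = ((25 - 3)*29)*6 = (22*29)*6 = 638*6 = 3828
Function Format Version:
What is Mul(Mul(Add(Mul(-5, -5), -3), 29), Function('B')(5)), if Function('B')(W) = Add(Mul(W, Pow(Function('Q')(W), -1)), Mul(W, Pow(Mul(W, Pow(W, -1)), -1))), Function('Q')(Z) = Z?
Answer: 3828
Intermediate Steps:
Function('B')(W) = Add(1, W) (Function('B')(W) = Add(Mul(W, Pow(W, -1)), Mul(W, Pow(Mul(W, Pow(W, -1)), -1))) = Add(1, Mul(W, Pow(1, -1))) = Add(1, Mul(W, 1)) = Add(1, W))
Mul(Mul(Add(Mul(-5, -5), -3), 29), Function('B')(5)) = Mul(Mul(Add(Mul(-5, -5), -3), 29), Add(1, 5)) = Mul(Mul(Add(25, -3), 29), 6) = Mul(Mul(22, 29), 6) = Mul(638, 6) = 3828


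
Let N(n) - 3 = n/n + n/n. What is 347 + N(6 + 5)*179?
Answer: 1242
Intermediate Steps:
N(n) = 5 (N(n) = 3 + (n/n + n/n) = 3 + (1 + 1) = 3 + 2 = 5)
347 + N(6 + 5)*179 = 347 + 5*179 = 347 + 895 = 1242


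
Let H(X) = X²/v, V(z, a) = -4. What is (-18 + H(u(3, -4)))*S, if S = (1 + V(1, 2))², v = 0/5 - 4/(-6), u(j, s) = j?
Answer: -81/2 ≈ -40.500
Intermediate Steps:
v = ⅔ (v = 0*(⅕) - 4*(-⅙) = 0 + ⅔ = ⅔ ≈ 0.66667)
S = 9 (S = (1 - 4)² = (-3)² = 9)
H(X) = 3*X²/2 (H(X) = X²/(⅔) = X²*(3/2) = 3*X²/2)
(-18 + H(u(3, -4)))*S = (-18 + (3/2)*3²)*9 = (-18 + (3/2)*9)*9 = (-18 + 27/2)*9 = -9/2*9 = -81/2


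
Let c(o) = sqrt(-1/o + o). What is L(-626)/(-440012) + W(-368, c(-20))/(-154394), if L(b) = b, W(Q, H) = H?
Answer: 313/220006 - I*sqrt(1995)/1543940 ≈ 0.0014227 - 2.8929e-5*I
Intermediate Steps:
c(o) = sqrt(o - 1/o)
L(-626)/(-440012) + W(-368, c(-20))/(-154394) = -626/(-440012) + sqrt(-20 - 1/(-20))/(-154394) = -626*(-1/440012) + sqrt(-20 - 1*(-1/20))*(-1/154394) = 313/220006 + sqrt(-20 + 1/20)*(-1/154394) = 313/220006 + sqrt(-399/20)*(-1/154394) = 313/220006 + (I*sqrt(1995)/10)*(-1/154394) = 313/220006 - I*sqrt(1995)/1543940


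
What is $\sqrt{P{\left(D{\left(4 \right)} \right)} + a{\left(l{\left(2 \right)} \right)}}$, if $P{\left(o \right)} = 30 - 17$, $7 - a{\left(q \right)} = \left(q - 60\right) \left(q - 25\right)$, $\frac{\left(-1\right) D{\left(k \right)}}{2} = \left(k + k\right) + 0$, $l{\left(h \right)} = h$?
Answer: $3 i \sqrt{146} \approx 36.249 i$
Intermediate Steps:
$D{\left(k \right)} = - 4 k$ ($D{\left(k \right)} = - 2 \left(\left(k + k\right) + 0\right) = - 2 \left(2 k + 0\right) = - 2 \cdot 2 k = - 4 k$)
$a{\left(q \right)} = 7 - \left(-60 + q\right) \left(-25 + q\right)$ ($a{\left(q \right)} = 7 - \left(q - 60\right) \left(q - 25\right) = 7 - \left(-60 + q\right) \left(-25 + q\right)$)
$P{\left(o \right)} = 13$
$\sqrt{P{\left(D{\left(4 \right)} \right)} + a{\left(l{\left(2 \right)} \right)}} = \sqrt{13 - 1327} = \sqrt{-1314} = 3 i \sqrt{146}$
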